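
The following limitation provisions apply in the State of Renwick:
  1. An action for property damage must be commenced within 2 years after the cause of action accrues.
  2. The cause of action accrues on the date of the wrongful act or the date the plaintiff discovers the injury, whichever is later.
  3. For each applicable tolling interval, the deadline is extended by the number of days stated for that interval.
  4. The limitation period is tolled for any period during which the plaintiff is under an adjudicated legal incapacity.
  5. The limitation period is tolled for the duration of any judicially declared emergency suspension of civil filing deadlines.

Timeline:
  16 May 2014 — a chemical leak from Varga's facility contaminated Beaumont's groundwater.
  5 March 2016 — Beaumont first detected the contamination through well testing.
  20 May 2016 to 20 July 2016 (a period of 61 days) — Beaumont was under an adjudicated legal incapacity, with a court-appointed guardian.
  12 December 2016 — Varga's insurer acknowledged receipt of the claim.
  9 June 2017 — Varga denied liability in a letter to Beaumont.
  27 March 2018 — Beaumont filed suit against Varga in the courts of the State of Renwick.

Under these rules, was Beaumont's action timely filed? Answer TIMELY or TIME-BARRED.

TIMELY

Because discovery on 5 March 2016 post-dates the 16 May 2014 act, accrual under the later-of rule falls on 5 March 2016.
The untolled deadline — 2 years after 5 March 2016 — is 5 March 2018.
Because the plaintiff's legal incapacity ran from 20 May 2016 to 20 July 2016, the deadline is extended by 61 days to 5 May 2018.
Nothing else in the chronology tolls or restarts the period.
The 27 March 2018 filing precedes the 5 May 2018 deadline; the claim is timely.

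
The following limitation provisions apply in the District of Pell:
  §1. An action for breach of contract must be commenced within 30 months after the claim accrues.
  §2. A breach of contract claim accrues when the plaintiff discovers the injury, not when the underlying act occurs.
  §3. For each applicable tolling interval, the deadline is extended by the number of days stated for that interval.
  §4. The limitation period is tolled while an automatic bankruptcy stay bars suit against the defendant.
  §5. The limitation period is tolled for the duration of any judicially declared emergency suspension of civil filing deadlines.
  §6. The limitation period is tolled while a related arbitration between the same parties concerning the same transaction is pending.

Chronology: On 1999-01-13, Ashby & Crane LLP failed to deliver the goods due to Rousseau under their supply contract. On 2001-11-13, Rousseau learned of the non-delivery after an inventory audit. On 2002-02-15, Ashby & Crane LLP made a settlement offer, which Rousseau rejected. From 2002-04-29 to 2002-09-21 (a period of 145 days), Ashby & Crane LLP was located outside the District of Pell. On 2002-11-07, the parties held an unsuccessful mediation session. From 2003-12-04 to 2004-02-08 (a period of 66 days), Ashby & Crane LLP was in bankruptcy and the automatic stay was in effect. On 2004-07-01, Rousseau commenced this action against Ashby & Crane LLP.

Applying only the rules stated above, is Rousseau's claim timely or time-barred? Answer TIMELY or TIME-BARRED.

The claim did not accrue until Rousseau discovered the injury on 2001-11-13; the 1999-01-13 act date does not start the clock under the stated rule.
The untolled deadline — 30 months after 2001-11-13 — is 2004-05-13.
Because the automatic bankruptcy stay ran from 2003-12-04 to 2004-02-08, the deadline is extended by 66 days to 2004-07-18.
The defendant's absence from the jurisdiction from 2002-04-29 to 2002-09-21 does not toll the period, because no stated rule makes the defendant's absence a tolling event.
Nothing else in the chronology tolls or restarts the period.
Filing on 2004-07-01 beat the 2004-07-18 deadline — the action is timely.

TIMELY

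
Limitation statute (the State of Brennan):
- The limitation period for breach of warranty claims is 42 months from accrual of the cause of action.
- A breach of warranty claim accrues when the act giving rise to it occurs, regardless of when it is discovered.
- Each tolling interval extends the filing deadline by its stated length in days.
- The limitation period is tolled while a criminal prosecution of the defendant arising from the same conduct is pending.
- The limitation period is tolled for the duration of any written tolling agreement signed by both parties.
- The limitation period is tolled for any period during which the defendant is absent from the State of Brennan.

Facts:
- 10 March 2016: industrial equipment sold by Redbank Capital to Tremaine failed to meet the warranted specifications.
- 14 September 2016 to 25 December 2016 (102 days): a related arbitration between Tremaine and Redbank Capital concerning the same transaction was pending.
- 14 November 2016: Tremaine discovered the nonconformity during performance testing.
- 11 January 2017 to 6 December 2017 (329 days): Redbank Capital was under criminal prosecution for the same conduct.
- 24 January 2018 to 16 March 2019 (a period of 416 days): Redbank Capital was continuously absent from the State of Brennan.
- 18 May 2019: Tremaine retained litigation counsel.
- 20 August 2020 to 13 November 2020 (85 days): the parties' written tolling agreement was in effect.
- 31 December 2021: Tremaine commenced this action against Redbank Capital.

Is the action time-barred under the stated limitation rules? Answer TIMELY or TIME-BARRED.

Accrual is governed by the date of the act, so the period began to run on 10 March 2016; the later discovery on 14 November 2016 is irrelevant under the stated rule.
Adding the 42 months base period to 10 March 2016 gives a deadline of 10 September 2019, before any tolling.
The period was tolled for 329 days by the pending criminal prosecution (11 January 2017 to 6 December 2017), pushing the deadline to 4 August 2020.
The period was tolled for 416 days by the defendant's absence from the jurisdiction (24 January 2018 to 16 March 2019), pushing the deadline to 24 September 2021.
Because the written tolling agreement ran from 20 August 2020 to 13 November 2020, the deadline is extended by 85 days to 18 December 2021.
No stated provision tolls the period for a pending arbitration, so the interval from 14 September 2016 to 25 December 2016 has no effect on the deadline.
None of the other events listed affects the running of the period under the stated rules.
Filing on 31 December 2021 missed the 18 December 2021 deadline — the action is time-barred.

TIME-BARRED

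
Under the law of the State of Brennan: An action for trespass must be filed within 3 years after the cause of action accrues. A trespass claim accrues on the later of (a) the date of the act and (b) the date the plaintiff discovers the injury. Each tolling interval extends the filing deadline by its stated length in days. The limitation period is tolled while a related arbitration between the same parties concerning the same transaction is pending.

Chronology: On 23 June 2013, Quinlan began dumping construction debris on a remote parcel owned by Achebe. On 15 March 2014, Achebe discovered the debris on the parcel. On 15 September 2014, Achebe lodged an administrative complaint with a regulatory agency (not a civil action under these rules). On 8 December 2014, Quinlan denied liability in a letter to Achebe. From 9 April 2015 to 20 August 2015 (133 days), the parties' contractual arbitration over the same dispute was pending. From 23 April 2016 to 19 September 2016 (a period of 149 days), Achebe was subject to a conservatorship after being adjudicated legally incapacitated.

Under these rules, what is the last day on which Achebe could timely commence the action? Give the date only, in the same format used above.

26 July 2017

The claim accrued on 15 March 2014 — the later of the 23 June 2013 act and the 15 March 2014 discovery.
3 years from 15 March 2014 is 15 March 2017.
The pending related arbitration from 9 April 2015 to 20 August 2015 tolled the period for 133 days, extending the deadline to 26 July 2017.
Although the plaintiff's incapacity ran from 23 April 2016 to 19 September 2016, the stated rules do not make that a tolling event, so it is disregarded.
Nothing else in the chronology tolls or restarts the period.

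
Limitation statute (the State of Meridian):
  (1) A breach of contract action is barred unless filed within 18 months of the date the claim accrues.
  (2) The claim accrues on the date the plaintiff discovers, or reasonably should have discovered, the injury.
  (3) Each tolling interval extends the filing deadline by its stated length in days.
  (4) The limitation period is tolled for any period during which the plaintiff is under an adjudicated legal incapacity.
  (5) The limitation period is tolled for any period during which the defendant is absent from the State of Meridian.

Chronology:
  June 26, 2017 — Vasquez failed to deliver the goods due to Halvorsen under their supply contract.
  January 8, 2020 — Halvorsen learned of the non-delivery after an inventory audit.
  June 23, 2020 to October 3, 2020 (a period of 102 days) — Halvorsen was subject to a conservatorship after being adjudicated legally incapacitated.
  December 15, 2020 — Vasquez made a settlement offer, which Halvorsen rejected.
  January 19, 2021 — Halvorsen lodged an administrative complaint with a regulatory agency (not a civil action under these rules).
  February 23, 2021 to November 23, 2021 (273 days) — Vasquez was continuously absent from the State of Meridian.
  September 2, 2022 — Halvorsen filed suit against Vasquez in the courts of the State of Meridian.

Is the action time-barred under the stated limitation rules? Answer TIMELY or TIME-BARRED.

The claim did not accrue until Halvorsen discovered the injury on January 8, 2020; the June 26, 2017 act date does not start the clock under the stated rule.
Adding the 18 months base period to January 8, 2020 gives a deadline of July 8, 2021, before any tolling.
The plaintiff's legal incapacity from June 23, 2020 to October 3, 2020 tolled the period for 102 days, extending the deadline to October 18, 2021.
The defendant's absence from the jurisdiction from February 23, 2021 to November 23, 2021 tolled the period for 273 days, extending the deadline to July 18, 2022.
Nothing else in the chronology tolls or restarts the period.
Halvorsen filed on September 2, 2022, after the July 18, 2022 deadline, so the action is time-barred.

TIME-BARRED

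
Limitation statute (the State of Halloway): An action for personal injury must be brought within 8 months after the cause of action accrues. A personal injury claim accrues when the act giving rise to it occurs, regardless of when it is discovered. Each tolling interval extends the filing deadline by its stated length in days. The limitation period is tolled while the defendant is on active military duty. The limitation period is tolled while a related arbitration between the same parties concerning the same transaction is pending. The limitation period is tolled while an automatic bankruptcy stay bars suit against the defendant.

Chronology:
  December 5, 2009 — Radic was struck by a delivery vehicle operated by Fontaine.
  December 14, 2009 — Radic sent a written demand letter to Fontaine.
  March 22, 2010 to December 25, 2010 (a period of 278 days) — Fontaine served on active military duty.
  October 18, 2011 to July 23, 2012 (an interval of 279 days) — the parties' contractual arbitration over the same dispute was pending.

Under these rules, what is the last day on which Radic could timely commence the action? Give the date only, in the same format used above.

The claim accrued on December 5, 2009, when the wrongful act occurred.
8 months from December 5, 2009 is August 5, 2010.
Because the defendant's active military service ran from March 22, 2010 to December 25, 2010, the deadline is extended by 278 days to May 10, 2011.
The pending related arbitration starting October 18, 2011 came too late — the period had run on May 10, 2011 — and so does not extend the deadline.
Nothing else in the chronology tolls or restarts the period.

May 10, 2011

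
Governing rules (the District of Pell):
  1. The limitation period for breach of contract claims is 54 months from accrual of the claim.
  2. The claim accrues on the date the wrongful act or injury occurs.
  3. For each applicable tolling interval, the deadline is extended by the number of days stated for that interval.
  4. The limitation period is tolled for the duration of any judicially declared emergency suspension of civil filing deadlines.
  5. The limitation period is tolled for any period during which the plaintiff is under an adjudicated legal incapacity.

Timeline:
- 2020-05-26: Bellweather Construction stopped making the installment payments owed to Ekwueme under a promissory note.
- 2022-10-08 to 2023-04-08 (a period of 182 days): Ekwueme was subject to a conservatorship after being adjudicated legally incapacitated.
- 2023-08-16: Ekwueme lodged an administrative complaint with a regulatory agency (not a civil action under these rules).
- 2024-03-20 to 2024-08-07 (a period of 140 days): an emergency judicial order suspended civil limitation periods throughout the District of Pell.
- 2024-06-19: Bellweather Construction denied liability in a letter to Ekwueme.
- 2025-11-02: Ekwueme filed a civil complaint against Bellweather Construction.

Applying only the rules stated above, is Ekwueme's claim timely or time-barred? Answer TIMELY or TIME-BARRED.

The limitation period began to run on 2020-05-26.
54 months from 2020-05-26 is 2024-11-26.
The plaintiff's legal incapacity from 2022-10-08 to 2023-04-08 tolled the period for 182 days, extending the deadline to 2025-05-27.
Because the emergency suspension of filing deadlines ran from 2024-03-20 to 2024-08-07, the deadline is extended by 140 days to 2025-10-14.
Nothing else in the chronology tolls or restarts the period.
Ekwueme filed on 2025-11-02, after the 2025-10-14 deadline, so the action is time-barred.

TIME-BARRED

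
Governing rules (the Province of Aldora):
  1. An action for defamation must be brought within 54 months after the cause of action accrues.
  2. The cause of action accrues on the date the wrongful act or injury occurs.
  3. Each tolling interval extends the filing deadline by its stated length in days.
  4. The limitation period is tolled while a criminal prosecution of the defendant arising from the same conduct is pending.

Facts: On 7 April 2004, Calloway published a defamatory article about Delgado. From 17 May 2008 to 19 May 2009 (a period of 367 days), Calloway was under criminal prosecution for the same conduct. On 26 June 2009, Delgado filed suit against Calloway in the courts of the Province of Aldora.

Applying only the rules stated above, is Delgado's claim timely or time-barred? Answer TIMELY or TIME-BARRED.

The claim accrued on 7 April 2004, when the wrongful act occurred.
54 months from 7 April 2004 is 7 October 2008.
The period was tolled for 367 days by the pending criminal prosecution (17 May 2008 to 19 May 2009), pushing the deadline to 9 October 2009.
The 26 June 2009 filing precedes the 9 October 2009 deadline; the claim is timely.

TIMELY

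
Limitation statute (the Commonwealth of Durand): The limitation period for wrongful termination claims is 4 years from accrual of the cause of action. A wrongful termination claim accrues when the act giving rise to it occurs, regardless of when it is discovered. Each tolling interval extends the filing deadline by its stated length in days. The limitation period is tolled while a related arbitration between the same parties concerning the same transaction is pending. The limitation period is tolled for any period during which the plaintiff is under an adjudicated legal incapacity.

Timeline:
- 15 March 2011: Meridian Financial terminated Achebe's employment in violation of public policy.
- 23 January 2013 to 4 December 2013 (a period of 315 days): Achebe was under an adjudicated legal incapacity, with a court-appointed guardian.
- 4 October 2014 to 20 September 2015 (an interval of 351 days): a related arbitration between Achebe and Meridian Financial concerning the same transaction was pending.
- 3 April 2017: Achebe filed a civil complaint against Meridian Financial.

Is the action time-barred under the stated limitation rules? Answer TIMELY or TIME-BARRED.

The cause of action accrued on 15 March 2011, the date of the act.
Adding the 4 years base period to 15 March 2011 gives a deadline of 15 March 2015, before any tolling.
The period was tolled for 315 days by the plaintiff's legal incapacity (23 January 2013 to 4 December 2013), pushing the deadline to 24 January 2016.
Because the pending related arbitration ran from 4 October 2014 to 20 September 2015, the deadline is extended by 351 days to 9 January 2017.
Achebe filed on 3 April 2017, after the 9 January 2017 deadline, so the action is time-barred.

TIME-BARRED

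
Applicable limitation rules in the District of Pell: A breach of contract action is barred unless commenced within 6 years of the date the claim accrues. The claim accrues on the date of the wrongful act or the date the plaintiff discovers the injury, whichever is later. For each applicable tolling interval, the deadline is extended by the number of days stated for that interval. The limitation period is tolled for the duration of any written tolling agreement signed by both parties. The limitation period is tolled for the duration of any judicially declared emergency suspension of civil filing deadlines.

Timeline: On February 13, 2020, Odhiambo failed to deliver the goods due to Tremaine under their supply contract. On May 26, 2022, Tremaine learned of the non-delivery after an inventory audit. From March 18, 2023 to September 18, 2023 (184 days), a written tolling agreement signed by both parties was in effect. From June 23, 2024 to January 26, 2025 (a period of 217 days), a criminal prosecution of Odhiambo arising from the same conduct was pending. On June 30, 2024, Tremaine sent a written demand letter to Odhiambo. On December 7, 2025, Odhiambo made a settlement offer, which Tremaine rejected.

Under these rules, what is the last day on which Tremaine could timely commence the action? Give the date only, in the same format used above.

Taking the later of the act (February 13, 2020) and discovery (May 26, 2022), the claim accrued on May 26, 2022.
The untolled deadline — 6 years after May 26, 2022 — is May 26, 2028.
The written tolling agreement from March 18, 2023 to September 18, 2023 tolled the period for 184 days, extending the deadline to November 26, 2028.
Although a criminal prosecution ran from June 23, 2024 to January 26, 2025, the stated rules do not make that a tolling event, so it is disregarded.
None of the other events listed affects the running of the period under the stated rules.

November 26, 2028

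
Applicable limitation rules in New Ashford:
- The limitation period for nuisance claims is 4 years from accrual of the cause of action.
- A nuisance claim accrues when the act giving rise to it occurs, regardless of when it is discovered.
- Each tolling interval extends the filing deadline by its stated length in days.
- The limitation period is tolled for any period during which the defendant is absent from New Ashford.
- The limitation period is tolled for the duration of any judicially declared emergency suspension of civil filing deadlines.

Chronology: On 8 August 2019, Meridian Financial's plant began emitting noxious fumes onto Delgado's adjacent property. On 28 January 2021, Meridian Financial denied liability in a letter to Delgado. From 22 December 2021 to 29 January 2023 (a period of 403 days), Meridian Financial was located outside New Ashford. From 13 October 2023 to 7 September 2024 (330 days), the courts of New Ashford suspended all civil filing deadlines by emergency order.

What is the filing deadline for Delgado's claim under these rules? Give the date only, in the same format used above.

The cause of action accrued on 8 August 2019, the date of the act.
4 years from 8 August 2019 is 8 August 2023.
Because the defendant's absence from the jurisdiction ran from 22 December 2021 to 29 January 2023, the deadline is extended by 403 days to 14 September 2024.
The period was tolled for 330 days by the emergency suspension of filing deadlines (13 October 2023 to 7 September 2024), pushing the deadline to 10 August 2025.
None of the other events listed affects the running of the period under the stated rules.

10 August 2025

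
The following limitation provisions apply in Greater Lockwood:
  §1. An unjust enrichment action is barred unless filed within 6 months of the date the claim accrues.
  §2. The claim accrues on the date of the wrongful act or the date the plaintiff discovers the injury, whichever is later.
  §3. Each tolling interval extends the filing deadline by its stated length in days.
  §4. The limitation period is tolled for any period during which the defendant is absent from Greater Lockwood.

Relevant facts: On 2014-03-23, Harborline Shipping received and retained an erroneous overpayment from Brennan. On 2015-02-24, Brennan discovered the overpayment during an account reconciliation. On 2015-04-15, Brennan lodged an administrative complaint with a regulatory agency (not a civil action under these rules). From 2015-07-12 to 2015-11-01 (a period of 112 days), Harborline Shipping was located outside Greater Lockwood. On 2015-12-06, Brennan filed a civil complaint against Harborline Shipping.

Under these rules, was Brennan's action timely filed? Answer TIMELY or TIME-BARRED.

TIMELY

The claim accrued on 2015-02-24 — the later of the 2014-03-23 act and the 2015-02-24 discovery.
6 months from 2015-02-24 is 2015-08-24.
The period was tolled for 112 days by the defendant's absence from the jurisdiction (2015-07-12 to 2015-11-01), pushing the deadline to 2015-12-14.
None of the other events listed affects the running of the period under the stated rules.
Brennan filed on 2015-12-06, before the 2015-12-14 deadline, so the action is timely.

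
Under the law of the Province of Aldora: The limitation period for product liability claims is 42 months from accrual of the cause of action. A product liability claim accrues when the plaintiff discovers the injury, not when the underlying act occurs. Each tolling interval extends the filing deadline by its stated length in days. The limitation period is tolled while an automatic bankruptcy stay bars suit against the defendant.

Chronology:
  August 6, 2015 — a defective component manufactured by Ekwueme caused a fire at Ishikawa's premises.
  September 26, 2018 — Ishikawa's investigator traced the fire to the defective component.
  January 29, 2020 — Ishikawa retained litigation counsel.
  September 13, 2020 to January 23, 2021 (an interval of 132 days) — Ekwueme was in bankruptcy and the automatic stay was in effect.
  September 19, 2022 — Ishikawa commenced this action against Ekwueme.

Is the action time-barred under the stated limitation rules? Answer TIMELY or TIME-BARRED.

The claim did not accrue until Ishikawa discovered the injury on September 26, 2018; the August 6, 2015 act date does not start the clock under the stated rule.
Adding the 42 months base period to September 26, 2018 gives a deadline of March 26, 2022, before any tolling.
Because the automatic bankruptcy stay ran from September 13, 2020 to January 23, 2021, the deadline is extended by 132 days to August 5, 2022.
None of the other events listed affects the running of the period under the stated rules.
Ishikawa filed on September 19, 2022, after the August 5, 2022 deadline, so the action is time-barred.

TIME-BARRED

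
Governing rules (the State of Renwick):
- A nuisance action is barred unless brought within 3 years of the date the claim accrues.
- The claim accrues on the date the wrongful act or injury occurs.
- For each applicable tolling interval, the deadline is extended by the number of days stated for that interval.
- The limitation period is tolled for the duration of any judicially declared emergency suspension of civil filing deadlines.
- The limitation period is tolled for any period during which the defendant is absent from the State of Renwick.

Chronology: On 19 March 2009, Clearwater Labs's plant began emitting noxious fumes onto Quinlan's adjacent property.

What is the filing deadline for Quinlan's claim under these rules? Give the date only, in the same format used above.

19 March 2012

The limitation period began to run on 19 March 2009.
3 years from 19 March 2009 is 19 March 2012.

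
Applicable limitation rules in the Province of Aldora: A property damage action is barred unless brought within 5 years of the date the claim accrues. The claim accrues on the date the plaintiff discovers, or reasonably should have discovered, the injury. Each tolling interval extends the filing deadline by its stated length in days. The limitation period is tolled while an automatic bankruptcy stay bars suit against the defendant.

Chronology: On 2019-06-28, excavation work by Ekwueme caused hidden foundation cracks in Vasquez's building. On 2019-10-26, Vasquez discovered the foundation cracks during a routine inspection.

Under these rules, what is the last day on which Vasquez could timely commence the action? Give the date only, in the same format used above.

Accrual is tied to discovery, so the period began on 2019-10-26 rather than on 2019-06-28 when the act occurred.
The untolled deadline — 5 years after 2019-10-26 — is 2024-10-26.

2024-10-26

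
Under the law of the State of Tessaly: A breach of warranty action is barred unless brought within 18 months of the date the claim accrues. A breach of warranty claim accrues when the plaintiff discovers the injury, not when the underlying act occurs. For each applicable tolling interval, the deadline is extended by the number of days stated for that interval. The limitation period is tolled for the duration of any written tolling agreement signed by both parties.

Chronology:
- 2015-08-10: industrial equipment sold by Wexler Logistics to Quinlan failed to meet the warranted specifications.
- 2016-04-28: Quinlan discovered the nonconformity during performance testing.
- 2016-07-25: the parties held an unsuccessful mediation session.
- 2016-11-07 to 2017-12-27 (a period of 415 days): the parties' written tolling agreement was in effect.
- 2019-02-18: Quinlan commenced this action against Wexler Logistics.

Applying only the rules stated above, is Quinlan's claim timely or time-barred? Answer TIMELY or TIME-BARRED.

TIME-BARRED

The claim did not accrue until Quinlan discovered the injury on 2016-04-28; the 2015-08-10 act date does not start the clock under the stated rule.
Adding the 18 months base period to 2016-04-28 gives a deadline of 2017-10-28, before any tolling.
Because the written tolling agreement ran from 2016-11-07 to 2017-12-27, the deadline is extended by 415 days to 2018-12-17.
None of the other events listed affects the running of the period under the stated rules.
The 2019-02-18 filing falls after the 2018-12-17 deadline; the claim is time-barred.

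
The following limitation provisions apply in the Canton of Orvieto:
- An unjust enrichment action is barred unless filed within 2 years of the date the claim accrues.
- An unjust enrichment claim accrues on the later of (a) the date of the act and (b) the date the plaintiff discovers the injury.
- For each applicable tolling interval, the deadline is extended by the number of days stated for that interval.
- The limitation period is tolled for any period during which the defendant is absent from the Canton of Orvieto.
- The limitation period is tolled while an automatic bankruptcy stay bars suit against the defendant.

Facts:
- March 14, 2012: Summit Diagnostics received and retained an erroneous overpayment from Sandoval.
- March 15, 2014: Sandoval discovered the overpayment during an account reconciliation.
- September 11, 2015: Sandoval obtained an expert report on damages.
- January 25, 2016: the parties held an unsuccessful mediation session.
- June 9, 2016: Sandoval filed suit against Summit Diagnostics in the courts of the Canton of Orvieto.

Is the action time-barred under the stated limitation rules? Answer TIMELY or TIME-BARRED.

Taking the later of the act (March 14, 2012) and discovery (March 15, 2014), the claim accrued on March 15, 2014.
2 years from March 15, 2014 is March 15, 2016.
The other events in the timeline have no effect on the limitation period under the stated rules.
Filing on June 9, 2016 missed the March 15, 2016 deadline — the action is time-barred.

TIME-BARRED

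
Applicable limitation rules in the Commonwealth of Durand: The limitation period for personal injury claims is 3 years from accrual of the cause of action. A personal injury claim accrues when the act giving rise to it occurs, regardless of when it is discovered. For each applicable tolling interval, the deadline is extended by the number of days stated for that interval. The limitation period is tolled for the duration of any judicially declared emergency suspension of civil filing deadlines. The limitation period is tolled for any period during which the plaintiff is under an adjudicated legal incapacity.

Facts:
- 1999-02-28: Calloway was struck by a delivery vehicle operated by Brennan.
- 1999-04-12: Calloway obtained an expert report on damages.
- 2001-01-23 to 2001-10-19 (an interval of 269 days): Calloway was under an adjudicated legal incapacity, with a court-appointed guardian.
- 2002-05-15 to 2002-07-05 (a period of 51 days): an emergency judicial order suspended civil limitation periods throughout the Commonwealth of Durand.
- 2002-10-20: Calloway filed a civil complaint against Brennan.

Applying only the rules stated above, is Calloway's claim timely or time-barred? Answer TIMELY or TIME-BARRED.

The cause of action accrued on 1999-02-28, the date of the act.
The untolled deadline — 3 years after 1999-02-28 — is 2002-02-28.
The period was tolled for 269 days by the plaintiff's legal incapacity (2001-01-23 to 2001-10-19), pushing the deadline to 2002-11-24.
The emergency suspension of filing deadlines from 2002-05-15 to 2002-07-05 tolled the period for 51 days, extending the deadline to 2003-01-14.
The other events in the timeline have no effect on the limitation period under the stated rules.
Filing on 2002-10-20 beat the 2003-01-14 deadline — the action is timely.

TIMELY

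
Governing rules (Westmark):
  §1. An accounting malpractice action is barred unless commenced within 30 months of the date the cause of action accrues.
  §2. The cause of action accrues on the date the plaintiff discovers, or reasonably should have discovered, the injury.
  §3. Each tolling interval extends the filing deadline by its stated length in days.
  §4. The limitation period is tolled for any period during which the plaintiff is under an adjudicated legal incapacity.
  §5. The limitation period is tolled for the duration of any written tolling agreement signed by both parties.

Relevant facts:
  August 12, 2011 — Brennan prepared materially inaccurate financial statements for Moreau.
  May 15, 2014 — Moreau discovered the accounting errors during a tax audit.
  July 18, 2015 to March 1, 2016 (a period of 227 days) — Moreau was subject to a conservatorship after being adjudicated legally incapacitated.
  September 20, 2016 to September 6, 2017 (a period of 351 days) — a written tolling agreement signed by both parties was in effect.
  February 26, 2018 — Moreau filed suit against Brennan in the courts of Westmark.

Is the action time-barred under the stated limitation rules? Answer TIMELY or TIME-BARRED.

TIMELY

Accrual is tied to discovery, so the period began on May 15, 2014 rather than on August 12, 2011 when the act occurred.
The untolled deadline — 30 months after May 15, 2014 — is November 15, 2016.
The period was tolled for 227 days by the plaintiff's legal incapacity (July 18, 2015 to March 1, 2016), pushing the deadline to June 30, 2017.
Because the written tolling agreement ran from September 20, 2016 to September 6, 2017, the deadline is extended by 351 days to June 16, 2018.
Moreau filed on February 26, 2018, before the June 16, 2018 deadline, so the action is timely.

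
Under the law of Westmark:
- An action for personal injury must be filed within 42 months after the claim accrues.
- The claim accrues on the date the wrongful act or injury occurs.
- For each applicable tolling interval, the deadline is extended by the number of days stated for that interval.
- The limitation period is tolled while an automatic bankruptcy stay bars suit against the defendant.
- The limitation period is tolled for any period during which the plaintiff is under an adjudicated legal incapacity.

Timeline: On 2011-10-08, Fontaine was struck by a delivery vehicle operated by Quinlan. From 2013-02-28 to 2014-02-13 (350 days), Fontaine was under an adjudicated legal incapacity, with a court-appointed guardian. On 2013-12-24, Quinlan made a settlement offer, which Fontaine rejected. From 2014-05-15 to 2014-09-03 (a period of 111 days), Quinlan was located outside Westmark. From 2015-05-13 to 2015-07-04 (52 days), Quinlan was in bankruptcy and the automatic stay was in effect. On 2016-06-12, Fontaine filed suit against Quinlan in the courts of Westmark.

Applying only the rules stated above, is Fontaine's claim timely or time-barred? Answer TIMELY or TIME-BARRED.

TIME-BARRED

The limitation period began to run on 2011-10-08.
Adding the 42 months base period to 2011-10-08 gives a deadline of 2015-04-08, before any tolling.
The period was tolled for 350 days by the plaintiff's legal incapacity (2013-02-28 to 2014-02-13), pushing the deadline to 2016-03-23.
The automatic bankruptcy stay from 2015-05-13 to 2015-07-04 tolled the period for 52 days, extending the deadline to 2016-05-14.
Although the defendant's absence ran from 2014-05-15 to 2014-09-03, the stated rules do not make that a tolling event, so it is disregarded.
None of the other events listed affects the running of the period under the stated rules.
The 2016-06-12 filing falls after the 2016-05-14 deadline; the claim is time-barred.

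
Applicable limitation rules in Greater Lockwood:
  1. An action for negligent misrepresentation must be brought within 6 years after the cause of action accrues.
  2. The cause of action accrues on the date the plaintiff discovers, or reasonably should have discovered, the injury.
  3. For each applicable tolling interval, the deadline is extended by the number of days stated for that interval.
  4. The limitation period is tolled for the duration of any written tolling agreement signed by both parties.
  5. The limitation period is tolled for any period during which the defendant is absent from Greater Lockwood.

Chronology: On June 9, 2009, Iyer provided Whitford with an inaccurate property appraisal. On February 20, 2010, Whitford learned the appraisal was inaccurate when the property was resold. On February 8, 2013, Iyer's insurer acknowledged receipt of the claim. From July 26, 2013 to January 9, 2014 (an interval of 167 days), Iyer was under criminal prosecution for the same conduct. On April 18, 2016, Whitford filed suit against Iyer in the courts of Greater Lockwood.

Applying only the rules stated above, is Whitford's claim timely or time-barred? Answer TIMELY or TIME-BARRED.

TIME-BARRED

Accrual is tied to discovery, so the period began on February 20, 2010 rather than on June 9, 2009 when the act occurred.
6 years from February 20, 2010 is February 20, 2016.
Although a criminal prosecution ran from July 26, 2013 to January 9, 2014, the stated rules do not make that a tolling event, so it is disregarded.
None of the other events listed affects the running of the period under the stated rules.
Filing on April 18, 2016 missed the February 20, 2016 deadline — the action is time-barred.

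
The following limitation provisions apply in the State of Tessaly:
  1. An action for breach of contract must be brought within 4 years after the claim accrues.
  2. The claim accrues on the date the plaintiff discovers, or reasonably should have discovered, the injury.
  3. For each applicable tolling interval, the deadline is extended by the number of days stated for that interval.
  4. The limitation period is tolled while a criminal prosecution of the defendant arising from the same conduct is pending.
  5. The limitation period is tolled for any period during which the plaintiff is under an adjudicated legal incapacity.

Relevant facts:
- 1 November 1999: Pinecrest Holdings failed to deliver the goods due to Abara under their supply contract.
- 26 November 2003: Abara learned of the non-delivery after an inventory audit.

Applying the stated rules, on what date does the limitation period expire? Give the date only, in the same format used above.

The claim did not accrue until Abara discovered the injury on 26 November 2003; the 1 November 1999 act date does not start the clock under the stated rule.
The untolled deadline — 4 years after 26 November 2003 — is 26 November 2007.

26 November 2007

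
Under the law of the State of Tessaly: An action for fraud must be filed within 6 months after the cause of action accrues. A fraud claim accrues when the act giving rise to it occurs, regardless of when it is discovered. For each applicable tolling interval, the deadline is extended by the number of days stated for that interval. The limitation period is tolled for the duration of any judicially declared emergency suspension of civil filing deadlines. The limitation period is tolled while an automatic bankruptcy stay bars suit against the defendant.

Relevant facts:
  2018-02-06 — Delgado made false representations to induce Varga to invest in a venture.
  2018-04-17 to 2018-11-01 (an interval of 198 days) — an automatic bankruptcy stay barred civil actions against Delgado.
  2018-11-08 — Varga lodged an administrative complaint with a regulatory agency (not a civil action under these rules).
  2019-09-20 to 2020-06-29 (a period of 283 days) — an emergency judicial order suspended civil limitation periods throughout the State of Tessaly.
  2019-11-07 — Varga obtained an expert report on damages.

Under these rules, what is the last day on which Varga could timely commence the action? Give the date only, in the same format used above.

The limitation period began to run on 2018-02-06.
The untolled deadline — 6 months after 2018-02-06 — is 2018-08-06.
The automatic bankruptcy stay from 2018-04-17 to 2018-11-01 tolled the period for 198 days, extending the deadline to 2019-02-20.
The emergency suspension of filing deadlines from 2019-09-20 to 2020-06-29 began after the period had already run on 2019-02-20, so it has no tolling effect.
None of the other events listed affects the running of the period under the stated rules.

2019-02-20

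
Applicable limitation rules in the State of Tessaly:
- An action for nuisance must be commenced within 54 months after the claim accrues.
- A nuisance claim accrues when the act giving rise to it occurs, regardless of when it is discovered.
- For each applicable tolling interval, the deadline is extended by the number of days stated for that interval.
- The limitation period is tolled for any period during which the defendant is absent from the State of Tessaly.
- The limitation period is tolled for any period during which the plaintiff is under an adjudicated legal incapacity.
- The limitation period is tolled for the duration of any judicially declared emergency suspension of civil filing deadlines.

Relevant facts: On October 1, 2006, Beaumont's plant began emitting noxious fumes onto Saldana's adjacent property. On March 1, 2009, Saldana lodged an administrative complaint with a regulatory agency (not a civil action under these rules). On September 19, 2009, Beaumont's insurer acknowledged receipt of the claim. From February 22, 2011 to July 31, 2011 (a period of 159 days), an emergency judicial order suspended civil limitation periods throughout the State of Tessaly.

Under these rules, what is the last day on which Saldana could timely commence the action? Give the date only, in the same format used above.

September 7, 2011

The claim accrued on October 1, 2006, when the wrongful act occurred.
Adding the 54 months base period to October 1, 2006 gives a deadline of April 1, 2011, before any tolling.
Because the emergency suspension of filing deadlines ran from February 22, 2011 to July 31, 2011, the deadline is extended by 159 days to September 7, 2011.
Nothing else in the chronology tolls or restarts the period.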